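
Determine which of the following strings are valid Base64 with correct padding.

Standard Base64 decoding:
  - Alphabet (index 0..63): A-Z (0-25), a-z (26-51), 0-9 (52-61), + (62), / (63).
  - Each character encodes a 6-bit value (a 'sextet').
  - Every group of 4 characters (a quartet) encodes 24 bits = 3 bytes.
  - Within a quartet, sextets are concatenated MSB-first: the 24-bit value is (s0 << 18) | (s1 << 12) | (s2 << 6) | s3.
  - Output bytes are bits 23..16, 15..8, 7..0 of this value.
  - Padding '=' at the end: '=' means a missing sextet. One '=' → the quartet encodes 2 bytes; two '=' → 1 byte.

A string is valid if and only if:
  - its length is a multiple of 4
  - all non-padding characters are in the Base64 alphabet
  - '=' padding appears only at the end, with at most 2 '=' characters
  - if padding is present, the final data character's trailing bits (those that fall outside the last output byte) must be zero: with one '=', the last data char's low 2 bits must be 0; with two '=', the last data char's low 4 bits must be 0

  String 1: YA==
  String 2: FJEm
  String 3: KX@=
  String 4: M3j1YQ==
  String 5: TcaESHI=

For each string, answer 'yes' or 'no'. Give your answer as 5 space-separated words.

Answer: yes yes no yes yes

Derivation:
String 1: 'YA==' → valid
String 2: 'FJEm' → valid
String 3: 'KX@=' → invalid (bad char(s): ['@'])
String 4: 'M3j1YQ==' → valid
String 5: 'TcaESHI=' → valid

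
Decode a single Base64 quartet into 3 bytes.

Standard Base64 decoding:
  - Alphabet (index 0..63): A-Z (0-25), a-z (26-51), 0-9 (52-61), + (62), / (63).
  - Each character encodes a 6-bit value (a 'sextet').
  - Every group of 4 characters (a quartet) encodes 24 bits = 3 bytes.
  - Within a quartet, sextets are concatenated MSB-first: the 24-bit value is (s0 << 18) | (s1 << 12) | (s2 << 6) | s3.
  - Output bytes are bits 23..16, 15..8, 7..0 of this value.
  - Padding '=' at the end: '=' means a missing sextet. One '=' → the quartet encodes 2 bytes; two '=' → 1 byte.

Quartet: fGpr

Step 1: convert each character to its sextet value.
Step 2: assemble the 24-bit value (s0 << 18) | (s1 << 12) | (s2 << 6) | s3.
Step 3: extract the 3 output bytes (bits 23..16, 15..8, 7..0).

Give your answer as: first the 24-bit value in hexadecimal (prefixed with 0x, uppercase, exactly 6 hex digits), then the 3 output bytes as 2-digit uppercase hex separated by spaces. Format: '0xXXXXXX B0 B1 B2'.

Sextets: f=31, G=6, p=41, r=43
24-bit: (31<<18) | (6<<12) | (41<<6) | 43
      = 0x7C0000 | 0x006000 | 0x000A40 | 0x00002B
      = 0x7C6A6B
Bytes: (v>>16)&0xFF=7C, (v>>8)&0xFF=6A, v&0xFF=6B

Answer: 0x7C6A6B 7C 6A 6B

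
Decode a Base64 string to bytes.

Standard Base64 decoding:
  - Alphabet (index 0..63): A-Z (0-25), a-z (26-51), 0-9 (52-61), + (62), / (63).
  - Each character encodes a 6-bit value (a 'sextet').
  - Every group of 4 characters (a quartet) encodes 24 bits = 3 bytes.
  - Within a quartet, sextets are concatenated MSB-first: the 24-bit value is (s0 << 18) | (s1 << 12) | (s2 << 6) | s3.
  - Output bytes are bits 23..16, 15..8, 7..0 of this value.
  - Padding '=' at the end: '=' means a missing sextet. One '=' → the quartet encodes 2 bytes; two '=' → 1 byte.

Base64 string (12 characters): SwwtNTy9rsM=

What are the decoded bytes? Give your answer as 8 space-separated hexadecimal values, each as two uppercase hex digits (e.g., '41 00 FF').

Answer: 4B 0C 2D 35 3C BD AE C3

Derivation:
After char 0 ('S'=18): chars_in_quartet=1 acc=0x12 bytes_emitted=0
After char 1 ('w'=48): chars_in_quartet=2 acc=0x4B0 bytes_emitted=0
After char 2 ('w'=48): chars_in_quartet=3 acc=0x12C30 bytes_emitted=0
After char 3 ('t'=45): chars_in_quartet=4 acc=0x4B0C2D -> emit 4B 0C 2D, reset; bytes_emitted=3
After char 4 ('N'=13): chars_in_quartet=1 acc=0xD bytes_emitted=3
After char 5 ('T'=19): chars_in_quartet=2 acc=0x353 bytes_emitted=3
After char 6 ('y'=50): chars_in_quartet=3 acc=0xD4F2 bytes_emitted=3
After char 7 ('9'=61): chars_in_quartet=4 acc=0x353CBD -> emit 35 3C BD, reset; bytes_emitted=6
After char 8 ('r'=43): chars_in_quartet=1 acc=0x2B bytes_emitted=6
After char 9 ('s'=44): chars_in_quartet=2 acc=0xAEC bytes_emitted=6
After char 10 ('M'=12): chars_in_quartet=3 acc=0x2BB0C bytes_emitted=6
Padding '=': partial quartet acc=0x2BB0C -> emit AE C3; bytes_emitted=8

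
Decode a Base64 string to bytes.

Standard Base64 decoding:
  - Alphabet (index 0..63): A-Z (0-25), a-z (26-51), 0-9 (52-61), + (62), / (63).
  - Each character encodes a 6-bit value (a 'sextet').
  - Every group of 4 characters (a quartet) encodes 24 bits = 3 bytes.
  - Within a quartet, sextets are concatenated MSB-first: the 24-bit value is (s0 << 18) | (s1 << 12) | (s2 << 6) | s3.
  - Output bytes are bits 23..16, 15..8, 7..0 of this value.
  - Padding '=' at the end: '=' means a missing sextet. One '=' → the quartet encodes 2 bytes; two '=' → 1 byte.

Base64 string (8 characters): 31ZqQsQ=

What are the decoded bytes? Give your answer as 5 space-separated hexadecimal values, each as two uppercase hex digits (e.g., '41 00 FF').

After char 0 ('3'=55): chars_in_quartet=1 acc=0x37 bytes_emitted=0
After char 1 ('1'=53): chars_in_quartet=2 acc=0xDF5 bytes_emitted=0
After char 2 ('Z'=25): chars_in_quartet=3 acc=0x37D59 bytes_emitted=0
After char 3 ('q'=42): chars_in_quartet=4 acc=0xDF566A -> emit DF 56 6A, reset; bytes_emitted=3
After char 4 ('Q'=16): chars_in_quartet=1 acc=0x10 bytes_emitted=3
After char 5 ('s'=44): chars_in_quartet=2 acc=0x42C bytes_emitted=3
After char 6 ('Q'=16): chars_in_quartet=3 acc=0x10B10 bytes_emitted=3
Padding '=': partial quartet acc=0x10B10 -> emit 42 C4; bytes_emitted=5

Answer: DF 56 6A 42 C4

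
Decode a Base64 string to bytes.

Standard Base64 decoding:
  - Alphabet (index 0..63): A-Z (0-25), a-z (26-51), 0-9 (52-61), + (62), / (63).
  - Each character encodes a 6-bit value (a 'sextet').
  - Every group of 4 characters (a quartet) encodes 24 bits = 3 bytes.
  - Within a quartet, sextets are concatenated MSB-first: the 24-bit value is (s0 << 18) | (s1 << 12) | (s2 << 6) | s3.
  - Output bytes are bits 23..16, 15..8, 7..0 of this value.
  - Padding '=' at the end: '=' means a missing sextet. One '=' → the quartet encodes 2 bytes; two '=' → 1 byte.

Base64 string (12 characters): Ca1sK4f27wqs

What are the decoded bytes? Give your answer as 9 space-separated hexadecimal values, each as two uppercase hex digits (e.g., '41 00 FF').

After char 0 ('C'=2): chars_in_quartet=1 acc=0x2 bytes_emitted=0
After char 1 ('a'=26): chars_in_quartet=2 acc=0x9A bytes_emitted=0
After char 2 ('1'=53): chars_in_quartet=3 acc=0x26B5 bytes_emitted=0
After char 3 ('s'=44): chars_in_quartet=4 acc=0x9AD6C -> emit 09 AD 6C, reset; bytes_emitted=3
After char 4 ('K'=10): chars_in_quartet=1 acc=0xA bytes_emitted=3
After char 5 ('4'=56): chars_in_quartet=2 acc=0x2B8 bytes_emitted=3
After char 6 ('f'=31): chars_in_quartet=3 acc=0xAE1F bytes_emitted=3
After char 7 ('2'=54): chars_in_quartet=4 acc=0x2B87F6 -> emit 2B 87 F6, reset; bytes_emitted=6
After char 8 ('7'=59): chars_in_quartet=1 acc=0x3B bytes_emitted=6
After char 9 ('w'=48): chars_in_quartet=2 acc=0xEF0 bytes_emitted=6
After char 10 ('q'=42): chars_in_quartet=3 acc=0x3BC2A bytes_emitted=6
After char 11 ('s'=44): chars_in_quartet=4 acc=0xEF0AAC -> emit EF 0A AC, reset; bytes_emitted=9

Answer: 09 AD 6C 2B 87 F6 EF 0A AC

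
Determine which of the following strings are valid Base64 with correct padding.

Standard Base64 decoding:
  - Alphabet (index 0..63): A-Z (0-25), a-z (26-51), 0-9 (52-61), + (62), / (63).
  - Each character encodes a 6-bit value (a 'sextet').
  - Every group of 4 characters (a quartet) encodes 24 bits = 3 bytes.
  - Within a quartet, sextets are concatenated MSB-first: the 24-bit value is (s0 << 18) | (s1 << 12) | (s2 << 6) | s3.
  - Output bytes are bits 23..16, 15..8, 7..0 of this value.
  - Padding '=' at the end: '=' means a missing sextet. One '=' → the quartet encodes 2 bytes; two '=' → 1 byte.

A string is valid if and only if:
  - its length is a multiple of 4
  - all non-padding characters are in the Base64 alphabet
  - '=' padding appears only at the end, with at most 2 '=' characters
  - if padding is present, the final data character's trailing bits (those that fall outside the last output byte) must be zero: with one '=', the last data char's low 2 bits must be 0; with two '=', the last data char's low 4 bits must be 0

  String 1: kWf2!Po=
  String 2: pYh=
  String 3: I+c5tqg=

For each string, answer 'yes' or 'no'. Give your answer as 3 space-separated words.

Answer: no no yes

Derivation:
String 1: 'kWf2!Po=' → invalid (bad char(s): ['!'])
String 2: 'pYh=' → invalid (bad trailing bits)
String 3: 'I+c5tqg=' → valid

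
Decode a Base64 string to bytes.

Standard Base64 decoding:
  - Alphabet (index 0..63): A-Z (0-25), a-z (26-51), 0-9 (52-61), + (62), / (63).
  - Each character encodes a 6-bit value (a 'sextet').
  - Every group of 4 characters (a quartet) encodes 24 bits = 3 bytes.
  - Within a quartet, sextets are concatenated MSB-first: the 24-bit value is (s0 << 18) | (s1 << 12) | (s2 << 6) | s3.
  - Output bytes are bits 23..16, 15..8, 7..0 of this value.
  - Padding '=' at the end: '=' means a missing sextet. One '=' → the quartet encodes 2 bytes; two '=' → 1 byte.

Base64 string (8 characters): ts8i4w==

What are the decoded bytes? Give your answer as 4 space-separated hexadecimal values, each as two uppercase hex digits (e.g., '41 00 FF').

Answer: B6 CF 22 E3

Derivation:
After char 0 ('t'=45): chars_in_quartet=1 acc=0x2D bytes_emitted=0
After char 1 ('s'=44): chars_in_quartet=2 acc=0xB6C bytes_emitted=0
After char 2 ('8'=60): chars_in_quartet=3 acc=0x2DB3C bytes_emitted=0
After char 3 ('i'=34): chars_in_quartet=4 acc=0xB6CF22 -> emit B6 CF 22, reset; bytes_emitted=3
After char 4 ('4'=56): chars_in_quartet=1 acc=0x38 bytes_emitted=3
After char 5 ('w'=48): chars_in_quartet=2 acc=0xE30 bytes_emitted=3
Padding '==': partial quartet acc=0xE30 -> emit E3; bytes_emitted=4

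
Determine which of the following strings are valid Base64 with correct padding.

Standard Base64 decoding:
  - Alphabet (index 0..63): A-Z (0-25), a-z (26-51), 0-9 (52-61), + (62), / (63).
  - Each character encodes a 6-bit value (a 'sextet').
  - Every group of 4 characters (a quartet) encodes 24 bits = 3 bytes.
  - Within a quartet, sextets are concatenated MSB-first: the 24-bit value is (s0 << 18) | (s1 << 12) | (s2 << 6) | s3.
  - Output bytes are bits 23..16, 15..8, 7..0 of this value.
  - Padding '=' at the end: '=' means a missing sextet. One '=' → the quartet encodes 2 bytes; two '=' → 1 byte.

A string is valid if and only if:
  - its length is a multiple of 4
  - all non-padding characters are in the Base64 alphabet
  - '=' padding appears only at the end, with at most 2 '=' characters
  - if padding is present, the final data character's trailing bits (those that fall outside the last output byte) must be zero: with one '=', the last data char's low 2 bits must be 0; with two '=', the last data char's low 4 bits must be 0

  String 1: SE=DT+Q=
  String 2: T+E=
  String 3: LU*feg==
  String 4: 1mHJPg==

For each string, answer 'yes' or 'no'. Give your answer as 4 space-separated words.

Answer: no yes no yes

Derivation:
String 1: 'SE=DT+Q=' → invalid (bad char(s): ['=']; '=' in middle)
String 2: 'T+E=' → valid
String 3: 'LU*feg==' → invalid (bad char(s): ['*'])
String 4: '1mHJPg==' → valid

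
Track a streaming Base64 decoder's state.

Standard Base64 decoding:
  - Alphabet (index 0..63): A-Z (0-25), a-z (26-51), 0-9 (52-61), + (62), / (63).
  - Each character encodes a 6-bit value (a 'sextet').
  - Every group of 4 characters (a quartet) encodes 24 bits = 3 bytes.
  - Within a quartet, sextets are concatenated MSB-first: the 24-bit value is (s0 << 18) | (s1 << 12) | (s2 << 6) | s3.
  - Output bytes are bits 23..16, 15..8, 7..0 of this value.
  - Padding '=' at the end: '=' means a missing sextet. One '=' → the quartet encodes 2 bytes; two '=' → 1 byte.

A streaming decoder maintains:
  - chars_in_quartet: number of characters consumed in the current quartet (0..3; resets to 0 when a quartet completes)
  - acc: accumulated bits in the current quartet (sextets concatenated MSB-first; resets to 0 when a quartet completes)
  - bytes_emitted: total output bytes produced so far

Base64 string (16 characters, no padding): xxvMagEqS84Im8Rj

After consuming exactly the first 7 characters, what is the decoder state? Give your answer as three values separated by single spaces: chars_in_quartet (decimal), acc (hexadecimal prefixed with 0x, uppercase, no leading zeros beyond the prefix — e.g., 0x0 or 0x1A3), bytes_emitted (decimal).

After char 0 ('x'=49): chars_in_quartet=1 acc=0x31 bytes_emitted=0
After char 1 ('x'=49): chars_in_quartet=2 acc=0xC71 bytes_emitted=0
After char 2 ('v'=47): chars_in_quartet=3 acc=0x31C6F bytes_emitted=0
After char 3 ('M'=12): chars_in_quartet=4 acc=0xC71BCC -> emit C7 1B CC, reset; bytes_emitted=3
After char 4 ('a'=26): chars_in_quartet=1 acc=0x1A bytes_emitted=3
After char 5 ('g'=32): chars_in_quartet=2 acc=0x6A0 bytes_emitted=3
After char 6 ('E'=4): chars_in_quartet=3 acc=0x1A804 bytes_emitted=3

Answer: 3 0x1A804 3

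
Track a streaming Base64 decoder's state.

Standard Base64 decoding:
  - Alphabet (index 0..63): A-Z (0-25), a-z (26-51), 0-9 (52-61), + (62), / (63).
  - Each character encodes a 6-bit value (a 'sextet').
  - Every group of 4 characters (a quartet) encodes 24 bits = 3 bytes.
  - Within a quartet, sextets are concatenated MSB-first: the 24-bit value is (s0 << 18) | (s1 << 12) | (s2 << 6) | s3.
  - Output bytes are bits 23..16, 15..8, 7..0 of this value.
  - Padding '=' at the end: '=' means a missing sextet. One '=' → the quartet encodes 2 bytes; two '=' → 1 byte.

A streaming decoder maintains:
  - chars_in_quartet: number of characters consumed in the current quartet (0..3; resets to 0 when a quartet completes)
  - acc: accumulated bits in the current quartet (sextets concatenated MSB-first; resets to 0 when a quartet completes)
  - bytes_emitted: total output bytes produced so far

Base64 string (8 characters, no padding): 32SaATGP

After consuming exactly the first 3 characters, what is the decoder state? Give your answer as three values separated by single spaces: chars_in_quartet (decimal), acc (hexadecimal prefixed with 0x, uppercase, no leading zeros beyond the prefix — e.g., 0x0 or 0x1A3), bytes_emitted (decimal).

Answer: 3 0x37D92 0

Derivation:
After char 0 ('3'=55): chars_in_quartet=1 acc=0x37 bytes_emitted=0
After char 1 ('2'=54): chars_in_quartet=2 acc=0xDF6 bytes_emitted=0
After char 2 ('S'=18): chars_in_quartet=3 acc=0x37D92 bytes_emitted=0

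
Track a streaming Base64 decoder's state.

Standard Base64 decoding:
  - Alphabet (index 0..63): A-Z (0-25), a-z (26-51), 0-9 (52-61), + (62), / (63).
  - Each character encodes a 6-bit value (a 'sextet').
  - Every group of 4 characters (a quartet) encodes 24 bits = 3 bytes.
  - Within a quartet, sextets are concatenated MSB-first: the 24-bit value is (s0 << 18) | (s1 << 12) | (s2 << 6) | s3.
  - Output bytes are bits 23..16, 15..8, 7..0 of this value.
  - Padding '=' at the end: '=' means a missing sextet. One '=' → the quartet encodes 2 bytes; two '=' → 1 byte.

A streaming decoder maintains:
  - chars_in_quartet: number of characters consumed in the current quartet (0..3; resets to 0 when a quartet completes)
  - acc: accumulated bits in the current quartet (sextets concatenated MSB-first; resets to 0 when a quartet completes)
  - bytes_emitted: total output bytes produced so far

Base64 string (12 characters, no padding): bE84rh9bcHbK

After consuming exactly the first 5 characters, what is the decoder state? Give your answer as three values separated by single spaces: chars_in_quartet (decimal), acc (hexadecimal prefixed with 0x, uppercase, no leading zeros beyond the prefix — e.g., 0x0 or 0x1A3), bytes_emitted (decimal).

After char 0 ('b'=27): chars_in_quartet=1 acc=0x1B bytes_emitted=0
After char 1 ('E'=4): chars_in_quartet=2 acc=0x6C4 bytes_emitted=0
After char 2 ('8'=60): chars_in_quartet=3 acc=0x1B13C bytes_emitted=0
After char 3 ('4'=56): chars_in_quartet=4 acc=0x6C4F38 -> emit 6C 4F 38, reset; bytes_emitted=3
After char 4 ('r'=43): chars_in_quartet=1 acc=0x2B bytes_emitted=3

Answer: 1 0x2B 3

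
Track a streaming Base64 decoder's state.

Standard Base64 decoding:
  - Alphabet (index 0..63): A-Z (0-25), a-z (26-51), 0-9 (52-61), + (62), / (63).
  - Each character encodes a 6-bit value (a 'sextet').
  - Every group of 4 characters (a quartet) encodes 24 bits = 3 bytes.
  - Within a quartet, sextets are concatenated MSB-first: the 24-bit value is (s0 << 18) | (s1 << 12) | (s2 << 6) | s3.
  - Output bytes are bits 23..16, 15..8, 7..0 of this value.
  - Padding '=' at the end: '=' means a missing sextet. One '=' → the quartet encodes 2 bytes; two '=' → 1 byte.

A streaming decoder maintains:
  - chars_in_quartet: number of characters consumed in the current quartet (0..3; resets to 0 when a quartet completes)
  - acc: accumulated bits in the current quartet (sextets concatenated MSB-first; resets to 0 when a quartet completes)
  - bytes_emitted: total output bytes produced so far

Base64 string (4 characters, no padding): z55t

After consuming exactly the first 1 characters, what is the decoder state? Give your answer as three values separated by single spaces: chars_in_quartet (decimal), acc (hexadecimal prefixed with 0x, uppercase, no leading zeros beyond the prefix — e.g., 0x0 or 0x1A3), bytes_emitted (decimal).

Answer: 1 0x33 0

Derivation:
After char 0 ('z'=51): chars_in_quartet=1 acc=0x33 bytes_emitted=0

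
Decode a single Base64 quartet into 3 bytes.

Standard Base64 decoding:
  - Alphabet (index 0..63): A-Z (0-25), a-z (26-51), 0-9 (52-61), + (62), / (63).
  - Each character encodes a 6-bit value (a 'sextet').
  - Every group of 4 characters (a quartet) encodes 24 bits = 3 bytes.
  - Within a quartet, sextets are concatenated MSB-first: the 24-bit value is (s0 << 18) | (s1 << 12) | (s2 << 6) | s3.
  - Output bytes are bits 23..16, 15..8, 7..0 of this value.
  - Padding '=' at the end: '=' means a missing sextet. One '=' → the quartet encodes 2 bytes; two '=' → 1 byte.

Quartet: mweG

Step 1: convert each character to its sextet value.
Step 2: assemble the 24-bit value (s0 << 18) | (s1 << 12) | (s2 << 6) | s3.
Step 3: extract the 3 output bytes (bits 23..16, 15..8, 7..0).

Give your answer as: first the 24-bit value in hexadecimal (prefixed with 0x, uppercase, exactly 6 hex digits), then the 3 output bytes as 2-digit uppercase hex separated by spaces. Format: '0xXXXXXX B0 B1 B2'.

Sextets: m=38, w=48, e=30, G=6
24-bit: (38<<18) | (48<<12) | (30<<6) | 6
      = 0x980000 | 0x030000 | 0x000780 | 0x000006
      = 0x9B0786
Bytes: (v>>16)&0xFF=9B, (v>>8)&0xFF=07, v&0xFF=86

Answer: 0x9B0786 9B 07 86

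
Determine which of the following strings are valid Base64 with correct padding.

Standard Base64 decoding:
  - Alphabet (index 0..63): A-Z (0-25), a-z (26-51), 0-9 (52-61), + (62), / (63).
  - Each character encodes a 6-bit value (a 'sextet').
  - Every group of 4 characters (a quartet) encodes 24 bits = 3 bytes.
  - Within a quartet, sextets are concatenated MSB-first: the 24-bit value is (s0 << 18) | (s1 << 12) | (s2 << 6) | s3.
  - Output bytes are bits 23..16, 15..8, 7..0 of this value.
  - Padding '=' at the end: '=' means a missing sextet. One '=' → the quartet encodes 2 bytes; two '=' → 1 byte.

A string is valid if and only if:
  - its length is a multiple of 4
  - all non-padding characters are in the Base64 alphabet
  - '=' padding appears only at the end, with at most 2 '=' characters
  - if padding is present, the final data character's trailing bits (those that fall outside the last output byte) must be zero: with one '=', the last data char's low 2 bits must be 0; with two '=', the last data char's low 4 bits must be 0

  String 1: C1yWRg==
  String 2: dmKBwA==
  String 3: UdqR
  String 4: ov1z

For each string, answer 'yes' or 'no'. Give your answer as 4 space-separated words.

String 1: 'C1yWRg==' → valid
String 2: 'dmKBwA==' → valid
String 3: 'UdqR' → valid
String 4: 'ov1z' → valid

Answer: yes yes yes yes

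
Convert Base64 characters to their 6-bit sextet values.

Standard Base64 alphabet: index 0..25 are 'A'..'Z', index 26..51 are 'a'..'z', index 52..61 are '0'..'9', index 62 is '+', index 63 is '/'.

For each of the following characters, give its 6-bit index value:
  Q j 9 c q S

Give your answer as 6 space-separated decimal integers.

'Q': A..Z range, ord('Q') − ord('A') = 16
'j': a..z range, 26 + ord('j') − ord('a') = 35
'9': 0..9 range, 52 + ord('9') − ord('0') = 61
'c': a..z range, 26 + ord('c') − ord('a') = 28
'q': a..z range, 26 + ord('q') − ord('a') = 42
'S': A..Z range, ord('S') − ord('A') = 18

Answer: 16 35 61 28 42 18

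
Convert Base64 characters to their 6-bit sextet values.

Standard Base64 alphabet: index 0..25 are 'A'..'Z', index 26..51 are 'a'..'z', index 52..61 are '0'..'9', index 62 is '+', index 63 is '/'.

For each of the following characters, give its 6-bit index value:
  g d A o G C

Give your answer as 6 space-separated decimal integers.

Answer: 32 29 0 40 6 2

Derivation:
'g': a..z range, 26 + ord('g') − ord('a') = 32
'd': a..z range, 26 + ord('d') − ord('a') = 29
'A': A..Z range, ord('A') − ord('A') = 0
'o': a..z range, 26 + ord('o') − ord('a') = 40
'G': A..Z range, ord('G') − ord('A') = 6
'C': A..Z range, ord('C') − ord('A') = 2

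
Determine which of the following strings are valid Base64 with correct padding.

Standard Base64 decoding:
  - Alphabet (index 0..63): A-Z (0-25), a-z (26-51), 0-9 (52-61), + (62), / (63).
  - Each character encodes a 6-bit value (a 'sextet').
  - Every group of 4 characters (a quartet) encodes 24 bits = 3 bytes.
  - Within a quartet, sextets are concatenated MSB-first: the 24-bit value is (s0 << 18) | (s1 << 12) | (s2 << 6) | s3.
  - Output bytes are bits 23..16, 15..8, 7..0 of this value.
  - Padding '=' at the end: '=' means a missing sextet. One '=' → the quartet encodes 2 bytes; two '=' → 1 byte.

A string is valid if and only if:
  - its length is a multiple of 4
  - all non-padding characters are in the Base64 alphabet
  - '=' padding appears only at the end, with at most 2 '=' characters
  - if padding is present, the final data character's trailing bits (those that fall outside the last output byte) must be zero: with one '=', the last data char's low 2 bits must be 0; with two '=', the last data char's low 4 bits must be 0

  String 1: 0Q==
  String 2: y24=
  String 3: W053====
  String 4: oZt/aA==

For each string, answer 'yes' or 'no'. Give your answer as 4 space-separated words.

String 1: '0Q==' → valid
String 2: 'y24=' → valid
String 3: 'W053====' → invalid (4 pad chars (max 2))
String 4: 'oZt/aA==' → valid

Answer: yes yes no yes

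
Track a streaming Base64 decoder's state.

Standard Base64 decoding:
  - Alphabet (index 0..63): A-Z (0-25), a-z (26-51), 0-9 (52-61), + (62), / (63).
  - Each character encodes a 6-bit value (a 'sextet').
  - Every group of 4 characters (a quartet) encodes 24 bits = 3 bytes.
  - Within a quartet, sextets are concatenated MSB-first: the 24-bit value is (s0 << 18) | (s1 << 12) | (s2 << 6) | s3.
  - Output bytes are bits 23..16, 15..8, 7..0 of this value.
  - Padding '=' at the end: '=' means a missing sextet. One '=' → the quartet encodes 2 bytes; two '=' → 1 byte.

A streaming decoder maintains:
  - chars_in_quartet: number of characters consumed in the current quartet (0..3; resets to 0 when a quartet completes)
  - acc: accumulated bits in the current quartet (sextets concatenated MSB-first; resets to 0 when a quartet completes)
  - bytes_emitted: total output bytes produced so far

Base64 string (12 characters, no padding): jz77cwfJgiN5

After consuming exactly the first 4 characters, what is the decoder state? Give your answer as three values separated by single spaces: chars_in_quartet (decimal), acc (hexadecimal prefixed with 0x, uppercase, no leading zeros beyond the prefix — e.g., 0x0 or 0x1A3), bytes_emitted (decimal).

After char 0 ('j'=35): chars_in_quartet=1 acc=0x23 bytes_emitted=0
After char 1 ('z'=51): chars_in_quartet=2 acc=0x8F3 bytes_emitted=0
After char 2 ('7'=59): chars_in_quartet=3 acc=0x23CFB bytes_emitted=0
After char 3 ('7'=59): chars_in_quartet=4 acc=0x8F3EFB -> emit 8F 3E FB, reset; bytes_emitted=3

Answer: 0 0x0 3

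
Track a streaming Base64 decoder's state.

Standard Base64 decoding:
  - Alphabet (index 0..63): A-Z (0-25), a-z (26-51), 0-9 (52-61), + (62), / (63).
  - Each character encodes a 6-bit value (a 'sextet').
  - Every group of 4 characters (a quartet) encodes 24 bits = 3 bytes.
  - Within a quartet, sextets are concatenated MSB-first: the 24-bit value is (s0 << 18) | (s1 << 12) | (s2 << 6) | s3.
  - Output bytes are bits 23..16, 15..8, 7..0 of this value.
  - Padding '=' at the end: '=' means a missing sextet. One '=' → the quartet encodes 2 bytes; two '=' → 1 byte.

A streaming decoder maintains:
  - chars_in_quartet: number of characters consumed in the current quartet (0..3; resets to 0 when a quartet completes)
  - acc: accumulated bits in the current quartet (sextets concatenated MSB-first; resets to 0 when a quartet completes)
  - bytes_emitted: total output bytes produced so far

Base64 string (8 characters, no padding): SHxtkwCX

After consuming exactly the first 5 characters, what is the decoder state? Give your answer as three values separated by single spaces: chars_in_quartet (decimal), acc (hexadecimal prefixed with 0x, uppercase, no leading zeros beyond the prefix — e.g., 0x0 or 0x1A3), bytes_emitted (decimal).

Answer: 1 0x24 3

Derivation:
After char 0 ('S'=18): chars_in_quartet=1 acc=0x12 bytes_emitted=0
After char 1 ('H'=7): chars_in_quartet=2 acc=0x487 bytes_emitted=0
After char 2 ('x'=49): chars_in_quartet=3 acc=0x121F1 bytes_emitted=0
After char 3 ('t'=45): chars_in_quartet=4 acc=0x487C6D -> emit 48 7C 6D, reset; bytes_emitted=3
After char 4 ('k'=36): chars_in_quartet=1 acc=0x24 bytes_emitted=3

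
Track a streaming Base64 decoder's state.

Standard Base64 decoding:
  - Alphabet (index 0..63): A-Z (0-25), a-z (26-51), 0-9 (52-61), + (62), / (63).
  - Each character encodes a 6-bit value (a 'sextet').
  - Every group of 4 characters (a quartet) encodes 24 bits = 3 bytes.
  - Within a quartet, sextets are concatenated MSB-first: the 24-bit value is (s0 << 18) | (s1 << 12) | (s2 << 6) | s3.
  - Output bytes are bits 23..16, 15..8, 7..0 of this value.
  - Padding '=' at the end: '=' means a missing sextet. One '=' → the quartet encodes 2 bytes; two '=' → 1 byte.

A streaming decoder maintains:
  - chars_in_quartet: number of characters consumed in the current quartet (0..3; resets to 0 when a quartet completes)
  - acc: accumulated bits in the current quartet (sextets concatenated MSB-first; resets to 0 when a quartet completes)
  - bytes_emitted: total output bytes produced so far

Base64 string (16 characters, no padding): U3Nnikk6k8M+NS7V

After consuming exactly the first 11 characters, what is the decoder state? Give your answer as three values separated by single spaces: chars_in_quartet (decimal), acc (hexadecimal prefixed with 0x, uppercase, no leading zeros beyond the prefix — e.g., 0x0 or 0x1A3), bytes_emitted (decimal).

After char 0 ('U'=20): chars_in_quartet=1 acc=0x14 bytes_emitted=0
After char 1 ('3'=55): chars_in_quartet=2 acc=0x537 bytes_emitted=0
After char 2 ('N'=13): chars_in_quartet=3 acc=0x14DCD bytes_emitted=0
After char 3 ('n'=39): chars_in_quartet=4 acc=0x537367 -> emit 53 73 67, reset; bytes_emitted=3
After char 4 ('i'=34): chars_in_quartet=1 acc=0x22 bytes_emitted=3
After char 5 ('k'=36): chars_in_quartet=2 acc=0x8A4 bytes_emitted=3
After char 6 ('k'=36): chars_in_quartet=3 acc=0x22924 bytes_emitted=3
After char 7 ('6'=58): chars_in_quartet=4 acc=0x8A493A -> emit 8A 49 3A, reset; bytes_emitted=6
After char 8 ('k'=36): chars_in_quartet=1 acc=0x24 bytes_emitted=6
After char 9 ('8'=60): chars_in_quartet=2 acc=0x93C bytes_emitted=6
After char 10 ('M'=12): chars_in_quartet=3 acc=0x24F0C bytes_emitted=6

Answer: 3 0x24F0C 6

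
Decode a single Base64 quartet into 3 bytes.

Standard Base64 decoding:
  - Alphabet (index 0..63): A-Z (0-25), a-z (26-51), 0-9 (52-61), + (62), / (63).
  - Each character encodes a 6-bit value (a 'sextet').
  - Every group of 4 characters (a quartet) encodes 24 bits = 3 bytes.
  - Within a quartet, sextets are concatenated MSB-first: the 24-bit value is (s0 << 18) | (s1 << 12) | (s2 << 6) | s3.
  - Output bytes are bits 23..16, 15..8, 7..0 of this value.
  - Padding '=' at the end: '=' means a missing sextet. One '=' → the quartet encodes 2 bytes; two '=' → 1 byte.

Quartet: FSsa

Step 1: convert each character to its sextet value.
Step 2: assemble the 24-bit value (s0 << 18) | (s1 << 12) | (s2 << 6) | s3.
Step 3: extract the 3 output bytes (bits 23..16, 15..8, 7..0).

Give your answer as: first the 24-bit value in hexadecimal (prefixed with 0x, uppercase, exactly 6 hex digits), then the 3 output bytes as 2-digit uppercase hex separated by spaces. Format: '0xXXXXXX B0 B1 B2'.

Answer: 0x152B1A 15 2B 1A

Derivation:
Sextets: F=5, S=18, s=44, a=26
24-bit: (5<<18) | (18<<12) | (44<<6) | 26
      = 0x140000 | 0x012000 | 0x000B00 | 0x00001A
      = 0x152B1A
Bytes: (v>>16)&0xFF=15, (v>>8)&0xFF=2B, v&0xFF=1A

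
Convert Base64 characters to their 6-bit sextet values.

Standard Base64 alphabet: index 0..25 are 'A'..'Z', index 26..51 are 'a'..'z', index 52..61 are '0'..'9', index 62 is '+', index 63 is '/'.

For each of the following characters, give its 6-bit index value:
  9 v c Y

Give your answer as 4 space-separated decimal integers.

'9': 0..9 range, 52 + ord('9') − ord('0') = 61
'v': a..z range, 26 + ord('v') − ord('a') = 47
'c': a..z range, 26 + ord('c') − ord('a') = 28
'Y': A..Z range, ord('Y') − ord('A') = 24

Answer: 61 47 28 24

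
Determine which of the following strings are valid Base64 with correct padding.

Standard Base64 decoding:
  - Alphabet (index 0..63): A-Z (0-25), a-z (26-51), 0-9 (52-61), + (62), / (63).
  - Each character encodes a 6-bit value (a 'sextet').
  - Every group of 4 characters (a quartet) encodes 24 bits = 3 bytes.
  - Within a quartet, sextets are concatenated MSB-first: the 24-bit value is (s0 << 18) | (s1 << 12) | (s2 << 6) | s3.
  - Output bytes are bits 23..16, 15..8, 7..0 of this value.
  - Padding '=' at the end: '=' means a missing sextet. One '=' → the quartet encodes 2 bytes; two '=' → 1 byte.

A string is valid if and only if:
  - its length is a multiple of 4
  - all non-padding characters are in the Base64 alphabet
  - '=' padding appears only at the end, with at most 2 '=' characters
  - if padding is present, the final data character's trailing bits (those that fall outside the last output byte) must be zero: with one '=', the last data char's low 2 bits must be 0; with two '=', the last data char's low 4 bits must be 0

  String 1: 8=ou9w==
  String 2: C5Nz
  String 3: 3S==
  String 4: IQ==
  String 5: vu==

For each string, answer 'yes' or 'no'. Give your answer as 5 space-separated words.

Answer: no yes no yes no

Derivation:
String 1: '8=ou9w==' → invalid (bad char(s): ['=']; '=' in middle)
String 2: 'C5Nz' → valid
String 3: '3S==' → invalid (bad trailing bits)
String 4: 'IQ==' → valid
String 5: 'vu==' → invalid (bad trailing bits)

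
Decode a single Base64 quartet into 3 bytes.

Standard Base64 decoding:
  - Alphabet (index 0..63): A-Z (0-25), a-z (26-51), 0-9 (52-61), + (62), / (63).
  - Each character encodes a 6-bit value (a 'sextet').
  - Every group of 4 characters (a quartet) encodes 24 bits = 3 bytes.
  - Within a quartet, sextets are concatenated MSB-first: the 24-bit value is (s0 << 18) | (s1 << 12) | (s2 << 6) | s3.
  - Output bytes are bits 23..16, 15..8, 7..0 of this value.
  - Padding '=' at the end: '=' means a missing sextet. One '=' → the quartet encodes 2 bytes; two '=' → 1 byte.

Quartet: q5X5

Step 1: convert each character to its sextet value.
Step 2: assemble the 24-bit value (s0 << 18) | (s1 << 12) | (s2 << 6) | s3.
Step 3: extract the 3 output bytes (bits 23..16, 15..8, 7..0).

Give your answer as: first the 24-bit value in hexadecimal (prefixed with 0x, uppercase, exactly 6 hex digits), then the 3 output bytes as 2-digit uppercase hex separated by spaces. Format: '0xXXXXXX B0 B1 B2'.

Sextets: q=42, 5=57, X=23, 5=57
24-bit: (42<<18) | (57<<12) | (23<<6) | 57
      = 0xA80000 | 0x039000 | 0x0005C0 | 0x000039
      = 0xAB95F9
Bytes: (v>>16)&0xFF=AB, (v>>8)&0xFF=95, v&0xFF=F9

Answer: 0xAB95F9 AB 95 F9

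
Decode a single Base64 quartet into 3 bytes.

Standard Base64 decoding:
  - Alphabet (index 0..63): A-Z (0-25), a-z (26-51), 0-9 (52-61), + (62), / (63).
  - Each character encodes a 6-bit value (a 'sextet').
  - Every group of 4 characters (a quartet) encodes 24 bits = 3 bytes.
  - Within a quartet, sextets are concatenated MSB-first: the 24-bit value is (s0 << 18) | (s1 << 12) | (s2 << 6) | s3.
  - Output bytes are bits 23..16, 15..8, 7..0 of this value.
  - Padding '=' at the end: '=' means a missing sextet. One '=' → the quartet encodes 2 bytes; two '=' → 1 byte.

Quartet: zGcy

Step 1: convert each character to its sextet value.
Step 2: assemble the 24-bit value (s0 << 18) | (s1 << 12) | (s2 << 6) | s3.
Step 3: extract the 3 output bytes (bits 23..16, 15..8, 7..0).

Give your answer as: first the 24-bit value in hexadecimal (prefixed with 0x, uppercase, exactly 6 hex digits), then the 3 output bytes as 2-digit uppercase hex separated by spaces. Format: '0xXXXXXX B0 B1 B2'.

Sextets: z=51, G=6, c=28, y=50
24-bit: (51<<18) | (6<<12) | (28<<6) | 50
      = 0xCC0000 | 0x006000 | 0x000700 | 0x000032
      = 0xCC6732
Bytes: (v>>16)&0xFF=CC, (v>>8)&0xFF=67, v&0xFF=32

Answer: 0xCC6732 CC 67 32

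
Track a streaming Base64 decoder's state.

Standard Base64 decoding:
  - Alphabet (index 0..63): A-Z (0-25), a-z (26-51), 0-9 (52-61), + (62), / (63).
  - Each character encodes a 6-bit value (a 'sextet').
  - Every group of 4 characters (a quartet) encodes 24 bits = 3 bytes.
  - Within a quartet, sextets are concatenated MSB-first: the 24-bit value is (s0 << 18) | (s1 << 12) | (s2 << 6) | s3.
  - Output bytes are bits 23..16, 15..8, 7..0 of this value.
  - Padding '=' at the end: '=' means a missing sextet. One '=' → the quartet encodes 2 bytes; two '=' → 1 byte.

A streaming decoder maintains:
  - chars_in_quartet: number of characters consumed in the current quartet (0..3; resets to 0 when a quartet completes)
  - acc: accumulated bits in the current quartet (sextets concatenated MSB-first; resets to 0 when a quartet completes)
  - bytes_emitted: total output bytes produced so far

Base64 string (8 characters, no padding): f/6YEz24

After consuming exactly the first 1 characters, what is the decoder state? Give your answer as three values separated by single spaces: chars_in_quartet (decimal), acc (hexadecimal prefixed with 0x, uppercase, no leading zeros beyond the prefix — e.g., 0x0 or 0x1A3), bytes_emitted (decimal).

Answer: 1 0x1F 0

Derivation:
After char 0 ('f'=31): chars_in_quartet=1 acc=0x1F bytes_emitted=0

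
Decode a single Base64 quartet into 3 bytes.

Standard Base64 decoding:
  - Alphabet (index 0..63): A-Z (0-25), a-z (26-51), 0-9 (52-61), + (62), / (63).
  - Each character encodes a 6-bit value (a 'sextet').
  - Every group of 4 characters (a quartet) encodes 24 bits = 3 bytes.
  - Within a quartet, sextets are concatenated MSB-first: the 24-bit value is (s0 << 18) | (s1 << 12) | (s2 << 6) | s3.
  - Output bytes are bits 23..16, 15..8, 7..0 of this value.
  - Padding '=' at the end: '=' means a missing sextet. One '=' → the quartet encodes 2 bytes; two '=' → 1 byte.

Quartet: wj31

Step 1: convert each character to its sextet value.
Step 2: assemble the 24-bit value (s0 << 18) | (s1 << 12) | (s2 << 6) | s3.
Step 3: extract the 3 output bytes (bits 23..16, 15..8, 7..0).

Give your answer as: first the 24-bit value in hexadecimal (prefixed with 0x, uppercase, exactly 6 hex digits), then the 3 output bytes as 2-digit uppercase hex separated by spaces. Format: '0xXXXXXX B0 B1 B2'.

Answer: 0xC23DF5 C2 3D F5

Derivation:
Sextets: w=48, j=35, 3=55, 1=53
24-bit: (48<<18) | (35<<12) | (55<<6) | 53
      = 0xC00000 | 0x023000 | 0x000DC0 | 0x000035
      = 0xC23DF5
Bytes: (v>>16)&0xFF=C2, (v>>8)&0xFF=3D, v&0xFF=F5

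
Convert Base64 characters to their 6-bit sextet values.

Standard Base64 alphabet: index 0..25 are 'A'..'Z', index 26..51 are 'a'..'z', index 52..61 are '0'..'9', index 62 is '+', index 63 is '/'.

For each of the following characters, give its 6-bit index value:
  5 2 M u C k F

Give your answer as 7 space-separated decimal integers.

Answer: 57 54 12 46 2 36 5

Derivation:
'5': 0..9 range, 52 + ord('5') − ord('0') = 57
'2': 0..9 range, 52 + ord('2') − ord('0') = 54
'M': A..Z range, ord('M') − ord('A') = 12
'u': a..z range, 26 + ord('u') − ord('a') = 46
'C': A..Z range, ord('C') − ord('A') = 2
'k': a..z range, 26 + ord('k') − ord('a') = 36
'F': A..Z range, ord('F') − ord('A') = 5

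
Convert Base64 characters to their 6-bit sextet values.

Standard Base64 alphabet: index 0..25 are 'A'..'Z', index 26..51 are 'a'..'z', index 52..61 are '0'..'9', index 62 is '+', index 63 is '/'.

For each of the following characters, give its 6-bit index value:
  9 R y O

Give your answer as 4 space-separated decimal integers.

'9': 0..9 range, 52 + ord('9') − ord('0') = 61
'R': A..Z range, ord('R') − ord('A') = 17
'y': a..z range, 26 + ord('y') − ord('a') = 50
'O': A..Z range, ord('O') − ord('A') = 14

Answer: 61 17 50 14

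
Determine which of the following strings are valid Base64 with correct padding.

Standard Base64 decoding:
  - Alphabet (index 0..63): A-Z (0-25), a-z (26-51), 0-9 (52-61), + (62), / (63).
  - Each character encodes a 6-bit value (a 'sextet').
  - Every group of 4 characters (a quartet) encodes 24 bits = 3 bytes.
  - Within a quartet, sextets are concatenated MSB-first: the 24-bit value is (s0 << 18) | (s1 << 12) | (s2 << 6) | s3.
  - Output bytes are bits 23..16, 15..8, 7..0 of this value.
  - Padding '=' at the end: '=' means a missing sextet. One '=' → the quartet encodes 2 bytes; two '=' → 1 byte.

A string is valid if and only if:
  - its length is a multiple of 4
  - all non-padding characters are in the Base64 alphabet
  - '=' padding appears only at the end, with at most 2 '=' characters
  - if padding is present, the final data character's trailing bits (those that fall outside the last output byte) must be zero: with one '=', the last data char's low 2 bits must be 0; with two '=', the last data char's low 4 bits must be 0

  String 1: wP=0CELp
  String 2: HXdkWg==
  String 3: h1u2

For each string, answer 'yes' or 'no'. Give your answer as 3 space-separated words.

String 1: 'wP=0CELp' → invalid (bad char(s): ['=']; '=' in middle)
String 2: 'HXdkWg==' → valid
String 3: 'h1u2' → valid

Answer: no yes yes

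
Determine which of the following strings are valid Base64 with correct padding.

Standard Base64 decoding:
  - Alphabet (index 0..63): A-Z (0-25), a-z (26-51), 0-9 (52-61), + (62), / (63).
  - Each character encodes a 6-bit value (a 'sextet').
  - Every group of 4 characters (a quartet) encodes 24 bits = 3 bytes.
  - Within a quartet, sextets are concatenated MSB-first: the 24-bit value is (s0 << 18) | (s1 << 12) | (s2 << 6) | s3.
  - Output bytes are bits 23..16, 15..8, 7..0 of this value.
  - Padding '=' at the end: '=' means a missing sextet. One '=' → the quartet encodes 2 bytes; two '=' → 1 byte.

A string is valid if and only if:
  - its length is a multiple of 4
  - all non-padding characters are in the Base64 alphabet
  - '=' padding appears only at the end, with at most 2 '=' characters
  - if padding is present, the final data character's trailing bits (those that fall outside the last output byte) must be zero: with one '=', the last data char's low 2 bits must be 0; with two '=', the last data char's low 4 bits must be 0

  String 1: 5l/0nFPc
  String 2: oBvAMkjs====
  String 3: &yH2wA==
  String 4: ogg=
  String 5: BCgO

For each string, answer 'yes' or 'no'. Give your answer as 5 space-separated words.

String 1: '5l/0nFPc' → valid
String 2: 'oBvAMkjs====' → invalid (4 pad chars (max 2))
String 3: '&yH2wA==' → invalid (bad char(s): ['&'])
String 4: 'ogg=' → valid
String 5: 'BCgO' → valid

Answer: yes no no yes yes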